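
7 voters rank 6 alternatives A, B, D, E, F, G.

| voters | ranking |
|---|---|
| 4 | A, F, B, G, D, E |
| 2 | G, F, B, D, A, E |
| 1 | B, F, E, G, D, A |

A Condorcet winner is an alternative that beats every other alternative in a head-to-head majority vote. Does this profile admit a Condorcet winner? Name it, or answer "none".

A

Check each pair by majority over 7 ballots:
A vs B: A wins 4–3.
A vs D: A is ranked higher on 4 ballots, D on 3. A wins 4–3.
A vs E: A preferred on 4+2 = 6 ballots; A wins 6–1.
A vs F: A is ranked higher on 4 ballots, F on 3. A wins 4–3.
A vs G: A wins 4–3.
B vs D: B wins 7–0.
B vs E: B, 7–0.
B vs F: F, 6–1.
B vs G: B, 5–2.
D vs E: D, 6–1.
D vs F: F, 7–0.
D vs G: G wins 7–0.
E–F: F 7–0.
E vs G: 1 for E, 6 for G — G by 6–1.
F vs G: F is ranked higher on 4+1 = 5 ballots, G on 2. F wins 5–2.
Only A has no losses; A is the Condorcet winner.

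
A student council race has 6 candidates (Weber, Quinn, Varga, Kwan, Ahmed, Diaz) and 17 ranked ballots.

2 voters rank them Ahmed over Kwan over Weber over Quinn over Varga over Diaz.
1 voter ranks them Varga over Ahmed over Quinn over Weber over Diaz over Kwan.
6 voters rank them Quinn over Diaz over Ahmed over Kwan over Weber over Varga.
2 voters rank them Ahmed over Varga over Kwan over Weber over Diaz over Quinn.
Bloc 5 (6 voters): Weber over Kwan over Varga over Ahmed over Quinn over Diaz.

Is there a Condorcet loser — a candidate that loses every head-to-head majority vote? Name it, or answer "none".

Head-to-head results (17 voters):
Weber vs Quinn: Weber, 10–7.
Weber vs Varga: Weber preferred on 2+6+6 = 14 ballots; Weber wins 14–3.
Weber vs Kwan: Weber preferred on 1+6 = 7 ballots; Kwan wins 10–7.
Weber–Ahmed: Ahmed 11–6.
Weber vs Diaz: Weber wins 11–6.
Quinn vs Varga: 8 to 9, Varga.
Quinn vs Kwan: Quinn preferred on 1+6 = 7 ballots; Kwan wins 10–7.
Quinn vs Ahmed: Ahmed, 11–6.
Quinn vs Diaz: Quinn wins 15–2.
Varga vs Kwan: 3 to 14, Kwan.
Varga vs Ahmed: 1+6 = 7 for Varga, 10 for Ahmed — Ahmed by 10–7.
Varga vs Diaz: Varga, 11–6.
Kwan vs Ahmed: 6 for Kwan, 11 for Ahmed — Ahmed by 11–6.
Kwan vs Diaz: Kwan preferred on 2+2+6 = 10 ballots; Kwan wins 10–7.
Ahmed vs Diaz: 11 to 6, Ahmed.
Only Diaz has no wins; Diaz is the Condorcet loser.

Diaz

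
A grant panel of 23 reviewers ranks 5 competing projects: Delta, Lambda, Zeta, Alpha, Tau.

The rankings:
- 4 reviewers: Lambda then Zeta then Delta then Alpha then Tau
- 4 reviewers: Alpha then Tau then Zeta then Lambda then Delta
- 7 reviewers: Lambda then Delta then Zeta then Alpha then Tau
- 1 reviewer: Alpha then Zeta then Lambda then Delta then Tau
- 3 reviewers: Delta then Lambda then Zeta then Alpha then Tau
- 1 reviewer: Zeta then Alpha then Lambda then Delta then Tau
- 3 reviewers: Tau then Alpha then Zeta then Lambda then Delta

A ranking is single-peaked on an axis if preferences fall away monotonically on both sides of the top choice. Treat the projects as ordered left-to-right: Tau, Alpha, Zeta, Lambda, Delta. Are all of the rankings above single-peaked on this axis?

yes

Axis positions: Tau=1, Alpha=2, Zeta=3, Lambda=4, Delta=5.
Bloc 1 (peak Lambda at position 4): ranking walks positions 4-3-5-2-1, expanding outward from the peak — single-peaked.
Bloc 2 (peak Alpha at position 2): ranking walks positions 2-1-3-4-5, expanding outward from the peak — single-peaked.
Bloc 3 (peak Lambda at position 4): ranking walks positions 4-5-3-2-1, expanding outward from the peak — single-peaked.
Bloc 4 (peak Alpha at position 2): ranking walks positions 2-3-4-5-1, expanding outward from the peak — single-peaked.
Bloc 5 (peak Delta at position 5): ranking walks positions 5-4-3-2-1, expanding outward from the peak — single-peaked.
Bloc 6 (peak Zeta at position 3): ranking walks positions 3-2-4-5-1, expanding outward from the peak — single-peaked.
Bloc 7 (peak Tau at position 1): ranking walks positions 1-2-3-4-5, expanding outward from the peak — single-peaked.
Every ranking is single-peaked on this axis.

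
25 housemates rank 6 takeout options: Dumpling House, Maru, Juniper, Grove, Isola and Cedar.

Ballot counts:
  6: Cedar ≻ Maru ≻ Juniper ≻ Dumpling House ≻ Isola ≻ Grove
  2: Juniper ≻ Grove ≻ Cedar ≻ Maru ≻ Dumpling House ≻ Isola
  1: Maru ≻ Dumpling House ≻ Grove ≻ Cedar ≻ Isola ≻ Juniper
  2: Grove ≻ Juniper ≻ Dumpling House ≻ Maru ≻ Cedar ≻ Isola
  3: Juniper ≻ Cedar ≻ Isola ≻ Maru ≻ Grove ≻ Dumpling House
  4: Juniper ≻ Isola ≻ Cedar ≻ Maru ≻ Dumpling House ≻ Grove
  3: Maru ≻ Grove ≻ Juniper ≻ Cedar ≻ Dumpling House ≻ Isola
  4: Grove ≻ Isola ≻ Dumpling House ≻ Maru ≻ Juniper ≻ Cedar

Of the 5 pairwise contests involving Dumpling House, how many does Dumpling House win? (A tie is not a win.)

Dumpling House against each rival (25 friends):
Dumpling House vs Maru: Maru wins 19–6.
Dumpling House–Juniper: Juniper 20–5.
Dumpling House vs Grove: Dumpling House is ranked higher on 6+1+4 = 11 ballots, Grove on 14. Grove wins 14–11.
Dumpling House vs Isola: Dumpling House wins 14–11.
Dumpling House vs Cedar: 1+2+4 = 7 for Dumpling House, 18 for Cedar — Cedar by 18–7.
Dumpling House beats Isola; loses to Maru, Juniper, Grove, Cedar — 1 pairwise win.

1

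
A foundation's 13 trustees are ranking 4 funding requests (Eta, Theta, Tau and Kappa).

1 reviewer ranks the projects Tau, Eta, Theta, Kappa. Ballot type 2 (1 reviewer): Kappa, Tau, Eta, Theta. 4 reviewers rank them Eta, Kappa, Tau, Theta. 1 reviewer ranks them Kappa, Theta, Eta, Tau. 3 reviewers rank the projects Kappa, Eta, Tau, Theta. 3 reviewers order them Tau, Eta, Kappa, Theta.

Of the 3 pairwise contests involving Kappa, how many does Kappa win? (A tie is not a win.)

Kappa against each rival (13 reviewers):
Kappa vs Eta: 5 to 8, Eta.
Kappa vs Theta: 12 to 1, Kappa.
Kappa–Tau: Kappa 9–4.
Kappa beats Theta, Tau; loses to Eta — 2 pairwise wins.

2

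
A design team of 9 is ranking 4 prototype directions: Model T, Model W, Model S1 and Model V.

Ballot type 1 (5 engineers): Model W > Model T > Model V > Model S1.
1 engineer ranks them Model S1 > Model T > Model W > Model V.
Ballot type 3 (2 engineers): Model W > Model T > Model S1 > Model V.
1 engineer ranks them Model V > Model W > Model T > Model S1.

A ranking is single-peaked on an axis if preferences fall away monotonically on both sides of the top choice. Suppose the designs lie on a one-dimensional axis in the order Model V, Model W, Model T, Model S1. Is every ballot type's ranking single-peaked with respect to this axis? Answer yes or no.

yes

Axis positions: Model V=1, Model W=2, Model T=3, Model S1=4.
Ballot type 1 (peak Model W at position 2): ranking walks positions 2-3-1-4, expanding outward from the peak — single-peaked.
Ballot type 2 (peak Model S1 at position 4): ranking walks positions 4-3-2-1, expanding outward from the peak — single-peaked.
Ballot type 3 (peak Model W at position 2): ranking walks positions 2-3-4-1, expanding outward from the peak — single-peaked.
Ballot type 4 (peak Model V at position 1): ranking walks positions 1-2-3-4, expanding outward from the peak — single-peaked.
Every ranking is single-peaked on this axis.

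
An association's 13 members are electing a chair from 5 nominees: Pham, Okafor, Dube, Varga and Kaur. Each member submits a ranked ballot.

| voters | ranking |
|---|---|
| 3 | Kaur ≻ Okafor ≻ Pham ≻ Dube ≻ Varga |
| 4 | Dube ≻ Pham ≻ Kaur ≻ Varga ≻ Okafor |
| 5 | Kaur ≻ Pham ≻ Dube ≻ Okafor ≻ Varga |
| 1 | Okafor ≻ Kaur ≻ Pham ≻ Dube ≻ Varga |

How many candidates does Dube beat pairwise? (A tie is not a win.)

2

Dube against each rival (13 voters):
Dube vs Pham: Dube is ranked higher on 4 ballots, Pham on 9. Pham wins 9–4.
Dube vs Okafor: Dube, 9–4.
Dube vs Varga: Dube preferred on 3+4+5+1 = 13 ballots; Dube wins 13–0.
Dube vs Kaur: Kaur, 9–4.
Dube beats Okafor, Varga; loses to Pham, Kaur — 2 pairwise wins.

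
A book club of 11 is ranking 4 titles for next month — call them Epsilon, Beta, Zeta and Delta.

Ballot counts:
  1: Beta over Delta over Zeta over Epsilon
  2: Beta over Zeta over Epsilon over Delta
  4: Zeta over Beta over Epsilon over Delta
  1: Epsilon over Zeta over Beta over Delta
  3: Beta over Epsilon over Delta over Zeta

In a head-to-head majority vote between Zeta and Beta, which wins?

Beta

Ballots ranking Zeta above Beta: 4 + 1 = 5.
Ballots ranking Beta above Zeta: 11 − 5 = 6.
Beta wins the head-to-head 6–5.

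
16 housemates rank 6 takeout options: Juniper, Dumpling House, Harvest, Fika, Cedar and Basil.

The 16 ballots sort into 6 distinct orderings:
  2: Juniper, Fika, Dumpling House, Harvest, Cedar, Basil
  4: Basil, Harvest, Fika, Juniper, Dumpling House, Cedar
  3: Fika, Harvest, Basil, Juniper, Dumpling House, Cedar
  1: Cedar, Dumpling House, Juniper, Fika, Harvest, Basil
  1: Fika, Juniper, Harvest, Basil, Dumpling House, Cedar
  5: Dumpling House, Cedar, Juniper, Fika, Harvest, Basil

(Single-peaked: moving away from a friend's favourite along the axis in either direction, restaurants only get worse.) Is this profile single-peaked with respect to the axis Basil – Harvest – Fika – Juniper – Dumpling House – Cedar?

yes

Axis positions: Basil=1, Harvest=2, Fika=3, Juniper=4, Dumpling House=5, Cedar=6.
Ballot type 1 (peak Juniper at position 4): ranking walks positions 4-3-5-2-6-1, expanding outward from the peak — single-peaked.
Ballot type 2 (peak Basil at position 1): ranking walks positions 1-2-3-4-5-6, expanding outward from the peak — single-peaked.
Ballot type 3 (peak Fika at position 3): ranking walks positions 3-2-1-4-5-6, expanding outward from the peak — single-peaked.
Ballot type 4 (peak Cedar at position 6): ranking walks positions 6-5-4-3-2-1, expanding outward from the peak — single-peaked.
Ballot type 5 (peak Fika at position 3): ranking walks positions 3-4-2-1-5-6, expanding outward from the peak — single-peaked.
Ballot type 6 (peak Dumpling House at position 5): ranking walks positions 5-6-4-3-2-1, expanding outward from the peak — single-peaked.
Every ranking is single-peaked on this axis.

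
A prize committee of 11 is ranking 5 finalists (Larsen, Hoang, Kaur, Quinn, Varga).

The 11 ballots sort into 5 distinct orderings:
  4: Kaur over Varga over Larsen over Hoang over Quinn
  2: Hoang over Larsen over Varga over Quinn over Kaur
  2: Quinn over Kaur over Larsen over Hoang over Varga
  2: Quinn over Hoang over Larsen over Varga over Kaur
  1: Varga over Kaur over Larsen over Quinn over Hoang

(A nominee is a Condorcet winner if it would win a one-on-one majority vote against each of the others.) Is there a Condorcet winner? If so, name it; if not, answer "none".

none

Pairwise majorities:
Larsen vs Hoang: Larsen is ranked higher on 4+2+1 = 7 ballots, Hoang on 4. Larsen wins 7–4.
Larsen vs Kaur: Larsen is ranked higher on 2+2 = 4 ballots, Kaur on 7. Kaur wins 7–4.
Larsen vs Quinn: Larsen is ranked higher on 4+2+1 = 7 ballots, Quinn on 4. Larsen wins 7–4.
Larsen vs Varga: Larsen is ranked higher on 2+2+2 = 6 ballots, Varga on 5. Larsen wins 6–5.
Hoang vs Kaur: Hoang is ranked higher on 2+2 = 4 ballots, Kaur on 7. Kaur wins 7–4.
Hoang vs Quinn: 4+2 = 6 for Hoang, 5 for Quinn — Hoang by 6–5.
Hoang vs Varga: 6 to 5, Hoang.
Kaur vs Quinn: Kaur is ranked higher on 4+1 = 5 ballots, Quinn on 6. Quinn wins 6–5.
Kaur vs Varga: Kaur is ranked higher on 4+2 = 6 ballots, Varga on 5. Kaur wins 6–5.
Quinn vs Varga: 2+2 = 4 for Quinn, 7 for Varga — Varga by 7–4.
No nominee is unbeaten: Larsen loses to Kaur; Hoang loses to Larsen; Kaur loses to Quinn; Quinn loses to Larsen; Varga loses to Larsen. In particular Larsen → Quinn → Kaur → Larsen is a majority cycle — no Condorcet winner exists.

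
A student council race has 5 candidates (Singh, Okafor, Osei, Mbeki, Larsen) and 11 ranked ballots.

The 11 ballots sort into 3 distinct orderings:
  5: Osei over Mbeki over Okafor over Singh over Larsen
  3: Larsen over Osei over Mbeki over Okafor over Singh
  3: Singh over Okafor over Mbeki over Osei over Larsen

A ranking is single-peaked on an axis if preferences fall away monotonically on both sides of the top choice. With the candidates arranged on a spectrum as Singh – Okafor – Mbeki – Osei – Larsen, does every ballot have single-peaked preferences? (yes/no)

Axis positions: Singh=1, Okafor=2, Mbeki=3, Osei=4, Larsen=5.
Group 1 (peak Osei at position 4): ranking walks positions 4-3-2-1-5, expanding outward from the peak — single-peaked.
Group 2 (peak Larsen at position 5): ranking walks positions 5-4-3-2-1, expanding outward from the peak — single-peaked.
Group 3 (peak Singh at position 1): ranking walks positions 1-2-3-4-5, expanding outward from the peak — single-peaked.
Every ranking is single-peaked on this axis.

yes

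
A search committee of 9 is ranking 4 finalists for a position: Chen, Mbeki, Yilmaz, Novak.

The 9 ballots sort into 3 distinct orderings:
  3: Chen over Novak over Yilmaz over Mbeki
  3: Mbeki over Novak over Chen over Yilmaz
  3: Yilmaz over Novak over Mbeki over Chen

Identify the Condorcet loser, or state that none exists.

Head-to-head results (9 committee members):
Chen vs Mbeki: Chen is ranked higher on 3 ballots, Mbeki on 6. Mbeki wins 6–3.
Chen vs Yilmaz: 6 to 3, Chen.
Chen vs Novak: Chen is ranked higher on 3 ballots, Novak on 6. Novak wins 6–3.
Mbeki vs Yilmaz: Mbeki preferred on 3 ballots; Yilmaz wins 6–3.
Mbeki–Novak: Novak 6–3.
Yilmaz vs Novak: Yilmaz is ranked higher on 3 ballots, Novak on 6. Novak wins 6–3.
No candidate is winless: Chen beats Yilmaz; Mbeki beats Chen; Yilmaz beats Mbeki; Novak beats Chen. There is no Condorcet loser.

none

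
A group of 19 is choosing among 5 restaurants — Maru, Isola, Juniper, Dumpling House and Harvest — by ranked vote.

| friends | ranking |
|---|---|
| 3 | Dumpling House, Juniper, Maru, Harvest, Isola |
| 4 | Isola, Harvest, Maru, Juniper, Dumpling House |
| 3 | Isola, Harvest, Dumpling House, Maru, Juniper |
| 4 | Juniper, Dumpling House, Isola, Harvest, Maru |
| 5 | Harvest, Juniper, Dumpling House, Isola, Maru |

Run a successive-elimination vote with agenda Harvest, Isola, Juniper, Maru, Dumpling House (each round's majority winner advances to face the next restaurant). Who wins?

Juniper

Round 1: Harvest vs Isola — 8–11, Isola advances.
Round 2: Isola vs Juniper — 7–12, Juniper advances.
Round 3: Juniper vs Maru — 12–7, Juniper advances.
Round 4: Juniper vs Dumpling House — 13–6, Juniper advances.
Juniper survives the agenda.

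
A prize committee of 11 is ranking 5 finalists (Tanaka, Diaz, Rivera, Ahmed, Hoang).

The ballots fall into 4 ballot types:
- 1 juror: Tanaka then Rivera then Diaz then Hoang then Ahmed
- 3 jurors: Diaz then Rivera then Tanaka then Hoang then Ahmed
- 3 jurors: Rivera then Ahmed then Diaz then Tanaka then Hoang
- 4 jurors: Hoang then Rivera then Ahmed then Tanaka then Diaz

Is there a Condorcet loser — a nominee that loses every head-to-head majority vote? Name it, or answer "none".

Head-to-head results (11 jurors):
Tanaka vs Diaz: Tanaka preferred on 1+4 = 5 ballots; Diaz wins 6–5.
Tanaka vs Rivera: Rivera wins 10–1.
Tanaka vs Ahmed: 4 to 7, Ahmed.
Tanaka vs Hoang: 1+3+3 = 7 for Tanaka, 4 for Hoang — Tanaka by 7–4.
Diaz vs Rivera: 3 to 8, Rivera.
Diaz vs Ahmed: Ahmed, 7–4.
Diaz vs Hoang: Diaz is ranked higher on 1+3+3 = 7 ballots, Hoang on 4. Diaz wins 7–4.
Rivera vs Ahmed: 11 to 0, Rivera.
Rivera–Hoang: Rivera 7–4.
Ahmed vs Hoang: Ahmed preferred on 3 ballots; Hoang wins 8–3.
Each nominee has at least one pairwise win (Tanaka beats Hoang; Diaz beats Tanaka; Rivera beats Tanaka; Ahmed beats Tanaka; Hoang beats Ahmed) — no Condorcet loser.

none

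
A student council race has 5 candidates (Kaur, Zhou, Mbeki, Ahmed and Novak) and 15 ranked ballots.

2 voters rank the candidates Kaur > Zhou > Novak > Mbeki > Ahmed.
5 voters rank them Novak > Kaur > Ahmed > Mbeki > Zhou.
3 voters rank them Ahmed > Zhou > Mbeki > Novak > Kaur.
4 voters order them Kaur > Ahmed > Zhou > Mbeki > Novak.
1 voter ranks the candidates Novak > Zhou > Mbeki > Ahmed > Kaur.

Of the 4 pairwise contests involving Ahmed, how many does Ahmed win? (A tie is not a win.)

2

Ahmed against each rival (15 voters):
Ahmed vs Kaur: Ahmed is ranked higher on 3+1 = 4 ballots, Kaur on 11. Kaur wins 11–4.
Ahmed vs Zhou: Ahmed wins 12–3.
Ahmed vs Mbeki: Ahmed, 12–3.
Ahmed vs Novak: Ahmed preferred on 3+4 = 7 ballots; Novak wins 8–7.
Ahmed beats Zhou, Mbeki; loses to Kaur, Novak — 2 pairwise wins.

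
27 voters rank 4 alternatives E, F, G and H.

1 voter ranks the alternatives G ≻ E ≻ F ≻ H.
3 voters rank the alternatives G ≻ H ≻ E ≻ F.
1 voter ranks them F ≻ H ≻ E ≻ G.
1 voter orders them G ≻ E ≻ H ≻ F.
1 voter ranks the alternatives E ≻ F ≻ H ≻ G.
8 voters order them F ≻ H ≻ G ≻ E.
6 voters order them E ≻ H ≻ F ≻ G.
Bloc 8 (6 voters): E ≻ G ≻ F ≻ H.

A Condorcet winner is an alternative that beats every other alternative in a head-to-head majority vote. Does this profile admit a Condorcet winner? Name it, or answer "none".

Check each pair by majority over 27 ballots:
E vs F: E, 18–9.
E vs G: E wins 14–13.
E vs H: E, 15–12.
F vs G: F wins 16–11.
F vs H: F, 17–10.
G vs H: H wins 16–11.
Only E has no losses; E is the Condorcet winner.

E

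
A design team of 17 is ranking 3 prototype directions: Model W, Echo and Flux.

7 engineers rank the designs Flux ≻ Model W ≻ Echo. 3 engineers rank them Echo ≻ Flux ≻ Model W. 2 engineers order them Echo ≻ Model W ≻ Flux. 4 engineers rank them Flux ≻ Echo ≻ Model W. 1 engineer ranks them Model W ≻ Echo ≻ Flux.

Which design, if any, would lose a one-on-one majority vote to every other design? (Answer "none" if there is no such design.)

Model W

Pairwise majorities:
Model W vs Echo: Echo, 9–8.
Model W vs Flux: 3 to 14, Flux.
Echo vs Flux: Echo is ranked higher on 3+2+1 = 6 ballots, Flux on 11. Flux wins 11–6.
Only Model W has no wins; Model W is the Condorcet loser.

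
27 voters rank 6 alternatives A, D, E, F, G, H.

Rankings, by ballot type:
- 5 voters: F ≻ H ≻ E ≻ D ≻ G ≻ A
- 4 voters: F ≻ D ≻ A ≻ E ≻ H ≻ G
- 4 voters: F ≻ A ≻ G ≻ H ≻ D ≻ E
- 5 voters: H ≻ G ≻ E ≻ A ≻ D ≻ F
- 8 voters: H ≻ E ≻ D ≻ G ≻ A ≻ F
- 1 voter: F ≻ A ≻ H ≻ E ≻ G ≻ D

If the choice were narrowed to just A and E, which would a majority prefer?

E

Ballots ranking A above E: 4 + 4 + 1 = 9.
Ballots ranking E above A: 27 − 9 = 18.
E wins the head-to-head 18–9.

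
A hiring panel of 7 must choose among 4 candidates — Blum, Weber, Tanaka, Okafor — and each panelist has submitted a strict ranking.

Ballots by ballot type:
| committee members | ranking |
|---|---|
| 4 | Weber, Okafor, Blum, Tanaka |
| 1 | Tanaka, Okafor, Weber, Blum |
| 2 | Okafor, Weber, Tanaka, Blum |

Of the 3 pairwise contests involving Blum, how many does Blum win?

1

Blum against each rival (7 committee members):
Blum vs Weber: Weber wins 7–0.
Blum vs Tanaka: Blum preferred on 4 ballots; Blum wins 4–3.
Blum vs Okafor: Okafor, 7–0.
Blum beats Tanaka; loses to Weber, Okafor — 1 pairwise win.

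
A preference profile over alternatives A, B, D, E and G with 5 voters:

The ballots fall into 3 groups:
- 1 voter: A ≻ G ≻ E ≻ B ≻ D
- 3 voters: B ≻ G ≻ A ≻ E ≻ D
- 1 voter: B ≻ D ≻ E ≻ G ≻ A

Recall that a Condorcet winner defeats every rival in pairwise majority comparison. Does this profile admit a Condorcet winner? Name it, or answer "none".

B

Head-to-head results (5 voters):
A vs B: 1 for A, 4 for B — B by 4–1.
A vs D: 4 to 1, A.
A vs E: A preferred on 1+3 = 4 ballots; A wins 4–1.
A vs G: A preferred on 1 ballot; G wins 4–1.
B vs D: 1+3+1 = 5 for B, 0 for D — B by 5–0.
B vs E: B is ranked higher on 3+1 = 4 ballots, E on 1. B wins 4–1.
B vs G: 4 to 1, B.
D vs E: D preferred on 1 ballot; E wins 4–1.
D vs G: 1 for D, 4 for G — G by 4–1.
E vs G: 1 to 4, G.
B defeats every rival head-to-head and is the Condorcet winner.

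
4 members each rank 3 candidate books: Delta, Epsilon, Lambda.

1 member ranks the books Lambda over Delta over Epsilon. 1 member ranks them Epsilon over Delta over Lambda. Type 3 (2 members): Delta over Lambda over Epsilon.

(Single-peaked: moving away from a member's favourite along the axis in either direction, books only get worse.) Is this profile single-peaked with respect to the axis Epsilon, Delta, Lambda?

Axis positions: Epsilon=1, Delta=2, Lambda=3.
Type 1 (peak Lambda at position 3): ranking walks positions 3-2-1, expanding outward from the peak — single-peaked.
Type 2 (peak Epsilon at position 1): ranking walks positions 1-2-3, expanding outward from the peak — single-peaked.
Type 3 (peak Delta at position 2): ranking walks positions 2-3-1, expanding outward from the peak — single-peaked.
Every ranking is single-peaked on this axis.

yes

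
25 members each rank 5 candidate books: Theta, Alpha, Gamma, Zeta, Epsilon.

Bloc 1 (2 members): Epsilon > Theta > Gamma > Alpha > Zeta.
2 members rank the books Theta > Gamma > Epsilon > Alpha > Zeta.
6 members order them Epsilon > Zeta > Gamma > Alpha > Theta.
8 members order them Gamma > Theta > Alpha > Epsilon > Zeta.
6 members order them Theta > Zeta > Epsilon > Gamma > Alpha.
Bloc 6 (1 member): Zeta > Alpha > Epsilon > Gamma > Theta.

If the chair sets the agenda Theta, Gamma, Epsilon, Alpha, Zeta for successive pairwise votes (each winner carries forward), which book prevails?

Epsilon

Round 1: Theta vs Gamma — 10–15, Gamma advances.
Round 2: Gamma vs Epsilon — 10–15, Epsilon advances.
Round 3: Epsilon vs Alpha — 16–9, Epsilon advances.
Round 4: Epsilon vs Zeta — 18–7, Epsilon advances.
Epsilon survives the agenda.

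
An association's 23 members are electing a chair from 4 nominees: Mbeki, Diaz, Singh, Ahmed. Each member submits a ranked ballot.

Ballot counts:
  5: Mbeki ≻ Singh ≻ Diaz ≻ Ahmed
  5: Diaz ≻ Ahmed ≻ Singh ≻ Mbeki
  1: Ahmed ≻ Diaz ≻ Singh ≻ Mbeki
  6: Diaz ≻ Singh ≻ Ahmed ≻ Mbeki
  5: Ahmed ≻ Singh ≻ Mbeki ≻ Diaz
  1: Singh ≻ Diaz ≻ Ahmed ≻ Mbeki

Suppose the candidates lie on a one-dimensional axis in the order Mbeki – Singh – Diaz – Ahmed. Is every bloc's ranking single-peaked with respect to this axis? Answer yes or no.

Axis positions: Mbeki=1, Singh=2, Diaz=3, Ahmed=4.
Bloc 1 (peak Mbeki at position 1): ranking walks positions 1-2-3-4, expanding outward from the peak — single-peaked.
Bloc 2 (peak Diaz at position 3): ranking walks positions 3-4-2-1, expanding outward from the peak — single-peaked.
Bloc 3 (peak Ahmed at position 4): ranking walks positions 4-3-2-1, expanding outward from the peak — single-peaked.
Bloc 4 (peak Diaz at position 3): ranking walks positions 3-2-4-1, expanding outward from the peak — single-peaked.
Bloc 5: ranking walks positions 4-2-1-3; Singh is ranked above Diaz even though Diaz lies between Singh and the peak Ahmed on the axis — preferences dip and rise again. Not single-peaked.
Bloc 6 (peak Singh at position 2): ranking walks positions 2-3-4-1, expanding outward from the peak — single-peaked.
Bloc 5 violates single-peakedness, so the profile is not single-peaked on this axis.

no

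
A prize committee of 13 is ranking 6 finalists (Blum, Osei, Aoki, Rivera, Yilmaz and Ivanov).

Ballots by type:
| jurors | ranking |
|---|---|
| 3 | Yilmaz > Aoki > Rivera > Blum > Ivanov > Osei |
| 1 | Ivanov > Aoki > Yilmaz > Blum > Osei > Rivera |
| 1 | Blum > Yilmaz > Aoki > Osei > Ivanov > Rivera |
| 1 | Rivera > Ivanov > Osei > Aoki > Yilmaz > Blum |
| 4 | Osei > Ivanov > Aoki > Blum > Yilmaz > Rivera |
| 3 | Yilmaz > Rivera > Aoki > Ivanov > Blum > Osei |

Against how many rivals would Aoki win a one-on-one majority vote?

Aoki against each rival (13 jurors):
Aoki vs Blum: 12 to 1, Aoki.
Aoki vs Osei: Aoki is ranked higher on 3+1+1+3 = 8 ballots, Osei on 5. Aoki wins 8–5.
Aoki–Rivera: Aoki 9–4.
Aoki vs Yilmaz: 1+1+4 = 6 for Aoki, 7 for Yilmaz — Yilmaz by 7–6.
Aoki vs Ivanov: Aoki, 7–6.
Aoki beats Blum, Osei, Rivera, Ivanov; loses to Yilmaz — 4 pairwise wins.

4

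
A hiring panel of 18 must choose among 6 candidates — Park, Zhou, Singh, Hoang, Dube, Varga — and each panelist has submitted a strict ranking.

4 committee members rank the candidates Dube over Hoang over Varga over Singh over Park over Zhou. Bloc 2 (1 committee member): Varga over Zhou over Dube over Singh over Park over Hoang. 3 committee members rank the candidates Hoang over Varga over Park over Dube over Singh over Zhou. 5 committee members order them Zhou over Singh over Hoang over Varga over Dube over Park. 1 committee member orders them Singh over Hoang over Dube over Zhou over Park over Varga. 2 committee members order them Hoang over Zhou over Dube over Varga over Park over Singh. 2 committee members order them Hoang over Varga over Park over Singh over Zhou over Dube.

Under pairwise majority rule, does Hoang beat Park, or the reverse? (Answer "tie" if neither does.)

Ballots ranking Hoang above Park: 4 + 3 + 5 + 1 + 2 + 2 = 17.
Ballots ranking Park above Hoang: 18 − 17 = 1.
Hoang wins the head-to-head 17–1.

Hoang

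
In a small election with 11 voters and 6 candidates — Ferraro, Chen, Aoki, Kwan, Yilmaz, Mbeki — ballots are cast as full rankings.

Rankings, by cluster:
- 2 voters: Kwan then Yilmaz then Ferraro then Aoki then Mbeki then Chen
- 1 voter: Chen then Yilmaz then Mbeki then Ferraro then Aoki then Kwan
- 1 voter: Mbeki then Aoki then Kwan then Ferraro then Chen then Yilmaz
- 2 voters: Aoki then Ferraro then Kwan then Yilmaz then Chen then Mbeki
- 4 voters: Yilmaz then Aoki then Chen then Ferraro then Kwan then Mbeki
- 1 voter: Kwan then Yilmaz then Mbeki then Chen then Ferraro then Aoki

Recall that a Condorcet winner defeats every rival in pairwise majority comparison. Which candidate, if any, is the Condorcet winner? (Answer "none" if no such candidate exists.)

none

Check each pair by majority over 11 ballots:
Ferraro vs Chen: Chen wins 6–5.
Ferraro–Aoki: Aoki 7–4.
Ferraro vs Kwan: Ferraro, 7–4.
Ferraro–Yilmaz: Yilmaz 8–3.
Ferraro–Mbeki: Ferraro 8–3.
Chen–Aoki: Aoki 9–2.
Chen vs Kwan: Kwan, 6–5.
Chen vs Yilmaz: Yilmaz wins 9–2.
Chen vs Mbeki: Chen wins 7–4.
Aoki–Kwan: Aoki 8–3.
Aoki vs Yilmaz: Yilmaz wins 8–3.
Aoki vs Mbeki: Aoki, 8–3.
Kwan vs Yilmaz: Kwan wins 6–5.
Kwan vs Mbeki: Kwan, 9–2.
Yilmaz–Mbeki: Yilmaz 10–1.
No candidate is unbeaten: Ferraro loses to Chen; Chen loses to Aoki; Aoki loses to Yilmaz; Kwan loses to Ferraro; Yilmaz loses to Kwan; Mbeki loses to Ferraro. In particular Ferraro > Kwan > Chen > Ferraro is a majority cycle — no Condorcet winner exists.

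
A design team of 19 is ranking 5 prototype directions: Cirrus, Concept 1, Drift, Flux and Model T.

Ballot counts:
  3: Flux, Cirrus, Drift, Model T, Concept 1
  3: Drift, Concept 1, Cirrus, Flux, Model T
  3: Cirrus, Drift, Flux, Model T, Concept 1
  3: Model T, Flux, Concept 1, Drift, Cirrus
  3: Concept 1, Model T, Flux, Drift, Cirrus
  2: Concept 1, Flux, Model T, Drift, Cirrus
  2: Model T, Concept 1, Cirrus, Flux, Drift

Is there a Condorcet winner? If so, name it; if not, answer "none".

none

Head-to-head results (19 engineers):
Cirrus vs Concept 1: Concept 1 wins 13–6.
Cirrus vs Drift: Drift, 11–8.
Cirrus vs Flux: Flux, 11–8.
Cirrus vs Model T: Model T wins 10–9.
Concept 1–Drift: Concept 1 10–9.
Concept 1–Flux: Concept 1 10–9.
Concept 1 vs Model T: Model T, 11–8.
Drift–Flux: Flux 13–6.
Drift vs Model T: Model T wins 10–9.
Flux vs Model T: Flux, 11–8.
Each design drops at least one matchup (Cirrus loses to Concept 1; Concept 1 loses to Model T; Drift loses to Concept 1; Flux loses to Concept 1; Model T loses to Flux); the cycle Concept 1 > Flux > Model T > Concept 1 rules out a Condorcet winner.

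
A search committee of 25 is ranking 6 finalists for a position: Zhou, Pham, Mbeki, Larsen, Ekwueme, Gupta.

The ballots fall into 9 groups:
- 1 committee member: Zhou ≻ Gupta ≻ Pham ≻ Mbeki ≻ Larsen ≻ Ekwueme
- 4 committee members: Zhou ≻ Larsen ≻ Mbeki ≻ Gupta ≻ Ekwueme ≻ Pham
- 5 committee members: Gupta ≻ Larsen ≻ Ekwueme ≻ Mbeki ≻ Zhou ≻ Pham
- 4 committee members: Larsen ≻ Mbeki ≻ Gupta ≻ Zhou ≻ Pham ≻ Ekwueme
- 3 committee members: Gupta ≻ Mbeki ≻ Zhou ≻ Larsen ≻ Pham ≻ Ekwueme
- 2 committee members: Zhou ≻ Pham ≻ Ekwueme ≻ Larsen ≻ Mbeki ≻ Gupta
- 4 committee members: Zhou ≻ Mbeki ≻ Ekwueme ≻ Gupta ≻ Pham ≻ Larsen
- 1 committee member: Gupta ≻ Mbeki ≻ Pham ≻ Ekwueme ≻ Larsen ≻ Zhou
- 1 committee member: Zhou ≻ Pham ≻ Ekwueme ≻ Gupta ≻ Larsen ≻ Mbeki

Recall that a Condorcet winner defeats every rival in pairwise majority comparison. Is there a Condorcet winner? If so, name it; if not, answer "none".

Check each pair by majority over 25 ballots:
Zhou vs Pham: Zhou preferred on 24 ballots; Zhou wins 24–1.
Zhou vs Mbeki: Mbeki, 13–12.
Zhou–Larsen: Zhou 15–10.
Zhou vs Ekwueme: Zhou, 19–6.
Zhou vs Gupta: Gupta, 13–12.
Pham vs Mbeki: Pham preferred on 1+2+1 = 4 ballots; Mbeki wins 21–4.
Pham vs Larsen: Pham is ranked higher on 1+2+4+1+1 = 9 ballots, Larsen on 16. Larsen wins 16–9.
Pham vs Ekwueme: Ekwueme, 13–12.
Pham vs Gupta: 2+1 = 3 for Pham, 22 for Gupta — Gupta by 22–3.
Mbeki vs Larsen: Mbeki preferred on 1+3+4+1 = 9 ballots; Larsen wins 16–9.
Mbeki vs Ekwueme: 17 to 8, Mbeki.
Mbeki vs Gupta: Mbeki, 14–11.
Larsen vs Ekwueme: Larsen preferred on 1+4+5+4+3 = 17 ballots; Larsen wins 17–8.
Larsen vs Gupta: Larsen preferred on 4+4+2 = 10 ballots; Gupta wins 15–10.
Ekwueme vs Gupta: Ekwueme is ranked higher on 2+4+1 = 7 ballots, Gupta on 18. Gupta wins 18–7.
Each candidate drops at least one matchup (Zhou loses to Mbeki; Pham loses to Zhou; Mbeki loses to Larsen; Larsen loses to Zhou; Ekwueme loses to Zhou; Gupta loses to Mbeki); the cycle Zhou > Larsen > Mbeki > Zhou rules out a Condorcet winner.

none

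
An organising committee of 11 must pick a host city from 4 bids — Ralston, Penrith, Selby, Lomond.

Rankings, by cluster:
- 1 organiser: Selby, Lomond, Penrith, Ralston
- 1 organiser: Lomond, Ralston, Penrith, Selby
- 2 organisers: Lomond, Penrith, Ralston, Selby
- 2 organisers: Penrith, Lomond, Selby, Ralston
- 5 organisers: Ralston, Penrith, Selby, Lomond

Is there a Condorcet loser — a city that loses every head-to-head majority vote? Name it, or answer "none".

none

Head-to-head results (11 organisers):
Ralston vs Penrith: Ralston preferred on 1+5 = 6 ballots; Ralston wins 6–5.
Ralston vs Selby: Ralston preferred on 1+2+5 = 8 ballots; Ralston wins 8–3.
Ralston vs Lomond: 5 to 6, Lomond.
Penrith vs Selby: Penrith wins 10–1.
Penrith vs Lomond: Penrith, 7–4.
Selby vs Lomond: Selby preferred on 1+5 = 6 ballots; Selby wins 6–5.
No city is winless: Ralston beats Penrith; Penrith beats Selby; Selby beats Lomond; Lomond beats Ralston. There is no Condorcet loser.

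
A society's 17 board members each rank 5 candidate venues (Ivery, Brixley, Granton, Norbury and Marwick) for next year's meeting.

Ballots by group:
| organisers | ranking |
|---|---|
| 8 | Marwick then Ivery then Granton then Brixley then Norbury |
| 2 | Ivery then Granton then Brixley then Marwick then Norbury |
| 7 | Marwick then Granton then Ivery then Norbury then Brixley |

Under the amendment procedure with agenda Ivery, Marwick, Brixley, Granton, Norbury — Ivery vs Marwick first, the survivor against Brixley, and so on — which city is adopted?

Round 1: Ivery vs Marwick — 2–15, Marwick advances.
Round 2: Marwick vs Brixley — 15–2, Marwick advances.
Round 3: Marwick vs Granton — 15–2, Marwick advances.
Round 4: Marwick vs Norbury — 17–0, Marwick advances.
Marwick survives the agenda.

Marwick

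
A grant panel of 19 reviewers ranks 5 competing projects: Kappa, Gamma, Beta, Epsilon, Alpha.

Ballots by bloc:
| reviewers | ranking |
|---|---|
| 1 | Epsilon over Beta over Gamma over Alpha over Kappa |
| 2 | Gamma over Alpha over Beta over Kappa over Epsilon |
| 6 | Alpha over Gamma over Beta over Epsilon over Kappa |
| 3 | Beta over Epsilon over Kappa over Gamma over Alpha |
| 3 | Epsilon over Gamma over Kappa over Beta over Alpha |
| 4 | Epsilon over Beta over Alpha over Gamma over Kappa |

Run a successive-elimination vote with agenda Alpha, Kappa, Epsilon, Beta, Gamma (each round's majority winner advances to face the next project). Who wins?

Round 1: Alpha vs Kappa — 13–6, Alpha advances.
Round 2: Alpha vs Epsilon — 8–11, Epsilon advances.
Round 3: Epsilon vs Beta — 8–11, Beta advances.
Round 4: Beta vs Gamma — 8–11, Gamma advances.
Gamma survives the agenda.

Gamma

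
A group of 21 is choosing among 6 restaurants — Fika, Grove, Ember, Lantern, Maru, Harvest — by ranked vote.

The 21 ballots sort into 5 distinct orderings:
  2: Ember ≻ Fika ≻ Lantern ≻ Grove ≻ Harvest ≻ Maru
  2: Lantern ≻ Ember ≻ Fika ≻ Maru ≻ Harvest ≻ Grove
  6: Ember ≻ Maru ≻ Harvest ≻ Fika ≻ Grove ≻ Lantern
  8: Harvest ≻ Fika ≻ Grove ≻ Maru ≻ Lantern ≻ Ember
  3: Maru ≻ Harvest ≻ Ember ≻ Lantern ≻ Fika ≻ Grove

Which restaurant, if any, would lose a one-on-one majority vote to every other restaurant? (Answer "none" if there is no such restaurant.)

Pairwise majorities:
Fika–Grove: Fika 21–0.
Fika vs Ember: Ember wins 13–8.
Fika vs Lantern: 16 to 5, Fika.
Fika vs Maru: Fika is ranked higher on 2+2+8 = 12 ballots, Maru on 9. Fika wins 12–9.
Fika–Harvest: Harvest 17–4.
Grove vs Ember: Ember wins 13–8.
Grove vs Lantern: Grove is ranked higher on 6+8 = 14 ballots, Lantern on 7. Grove wins 14–7.
Grove vs Maru: Maru wins 11–10.
Grove vs Harvest: 2 for Grove, 19 for Harvest — Harvest by 19–2.
Ember vs Lantern: 2+6+3 = 11 for Ember, 10 for Lantern — Ember by 11–10.
Ember vs Maru: Maru wins 11–10.
Ember vs Harvest: Ember preferred on 2+2+6 = 10 ballots; Harvest wins 11–10.
Lantern vs Maru: Maru wins 17–4.
Lantern vs Harvest: Harvest wins 17–4.
Maru vs Harvest: Maru, 11–10.
Lantern is beaten in every head-to-head and is the Condorcet loser.

Lantern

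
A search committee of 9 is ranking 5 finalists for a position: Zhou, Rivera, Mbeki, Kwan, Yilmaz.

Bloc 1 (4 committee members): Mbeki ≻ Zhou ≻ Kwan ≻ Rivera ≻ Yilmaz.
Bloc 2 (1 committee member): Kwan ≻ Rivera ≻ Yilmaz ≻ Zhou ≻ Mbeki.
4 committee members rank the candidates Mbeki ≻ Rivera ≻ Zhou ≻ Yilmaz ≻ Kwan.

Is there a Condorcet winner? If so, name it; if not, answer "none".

Pairwise majorities:
Zhou vs Rivera: Rivera wins 5–4.
Zhou vs Mbeki: Mbeki wins 8–1.
Zhou vs Kwan: Zhou, 8–1.
Zhou vs Yilmaz: Zhou, 8–1.
Rivera vs Mbeki: Mbeki, 8–1.
Rivera vs Kwan: Kwan wins 5–4.
Rivera–Yilmaz: Rivera 9–0.
Mbeki vs Kwan: Mbeki, 8–1.
Mbeki–Yilmaz: Mbeki 8–1.
Kwan vs Yilmaz: Kwan, 5–4.
Only Mbeki has no losses; Mbeki is the Condorcet winner.

Mbeki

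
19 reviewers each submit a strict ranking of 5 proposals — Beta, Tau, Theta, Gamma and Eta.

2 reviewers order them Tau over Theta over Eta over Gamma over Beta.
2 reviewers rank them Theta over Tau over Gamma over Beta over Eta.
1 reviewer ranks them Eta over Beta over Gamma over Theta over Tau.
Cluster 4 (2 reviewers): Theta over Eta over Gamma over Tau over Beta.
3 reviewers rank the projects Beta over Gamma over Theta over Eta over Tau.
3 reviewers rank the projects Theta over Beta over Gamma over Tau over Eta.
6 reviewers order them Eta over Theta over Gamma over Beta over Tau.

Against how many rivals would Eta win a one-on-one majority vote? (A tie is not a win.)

3

Eta against each rival (19 reviewers):
Eta vs Beta: Eta, 11–8.
Eta–Tau: Eta 12–7.
Eta–Theta: Theta 12–7.
Eta vs Gamma: Eta preferred on 2+1+2+6 = 11 ballots; Eta wins 11–8.
Eta beats Beta, Tau, Gamma; loses to Theta — 3 pairwise wins.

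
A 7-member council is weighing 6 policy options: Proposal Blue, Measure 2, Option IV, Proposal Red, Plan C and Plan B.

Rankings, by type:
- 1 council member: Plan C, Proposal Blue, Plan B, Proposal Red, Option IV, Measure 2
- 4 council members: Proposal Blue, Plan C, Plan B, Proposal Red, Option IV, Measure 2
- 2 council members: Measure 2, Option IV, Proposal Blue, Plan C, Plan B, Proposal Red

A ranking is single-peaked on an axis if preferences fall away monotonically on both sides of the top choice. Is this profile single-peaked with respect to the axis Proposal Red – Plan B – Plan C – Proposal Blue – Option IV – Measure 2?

yes

Axis positions: Proposal Red=1, Plan B=2, Plan C=3, Proposal Blue=4, Option IV=5, Measure 2=6.
Type 1 (peak Plan C at position 3): ranking walks positions 3-4-2-1-5-6, expanding outward from the peak — single-peaked.
Type 2 (peak Proposal Blue at position 4): ranking walks positions 4-3-2-1-5-6, expanding outward from the peak — single-peaked.
Type 3 (peak Measure 2 at position 6): ranking walks positions 6-5-4-3-2-1, expanding outward from the peak — single-peaked.
Every ranking is single-peaked on this axis.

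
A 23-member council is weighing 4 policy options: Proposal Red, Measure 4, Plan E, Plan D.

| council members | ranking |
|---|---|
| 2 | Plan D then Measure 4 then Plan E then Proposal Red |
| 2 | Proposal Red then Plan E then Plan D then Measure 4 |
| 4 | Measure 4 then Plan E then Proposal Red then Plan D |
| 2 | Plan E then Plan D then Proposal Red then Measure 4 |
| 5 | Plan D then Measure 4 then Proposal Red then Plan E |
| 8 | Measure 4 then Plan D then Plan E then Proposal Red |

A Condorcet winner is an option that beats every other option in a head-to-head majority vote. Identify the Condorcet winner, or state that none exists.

Pairwise majorities:
Proposal Red vs Measure 4: 4 to 19, Measure 4.
Proposal Red vs Plan E: 7 to 16, Plan E.
Proposal Red vs Plan D: Proposal Red is ranked higher on 2+4 = 6 ballots, Plan D on 17. Plan D wins 17–6.
Measure 4 vs Plan E: Measure 4 preferred on 2+4+5+8 = 19 ballots; Measure 4 wins 19–4.
Measure 4 vs Plan D: 12 to 11, Measure 4.
Plan E vs Plan D: 2+4+2 = 8 for Plan E, 15 for Plan D — Plan D by 15–8.
Measure 4 wins every pairwise contest, so Measure 4 is the Condorcet winner.

Measure 4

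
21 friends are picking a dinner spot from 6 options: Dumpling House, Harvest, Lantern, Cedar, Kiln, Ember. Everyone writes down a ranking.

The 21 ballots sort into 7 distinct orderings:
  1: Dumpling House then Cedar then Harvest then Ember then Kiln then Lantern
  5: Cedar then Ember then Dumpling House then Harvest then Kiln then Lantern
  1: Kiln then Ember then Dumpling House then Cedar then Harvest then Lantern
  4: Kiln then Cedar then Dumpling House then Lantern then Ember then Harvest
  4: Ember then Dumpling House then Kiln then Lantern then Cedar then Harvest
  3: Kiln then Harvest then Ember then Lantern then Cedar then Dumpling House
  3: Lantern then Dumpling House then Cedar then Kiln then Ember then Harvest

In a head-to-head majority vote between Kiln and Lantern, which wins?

Kiln

Ballots ranking Kiln above Lantern: 1 + 5 + 1 + 4 + 4 + 3 = 18.
Ballots ranking Lantern above Kiln: 21 − 18 = 3.
Kiln wins the head-to-head 18–3.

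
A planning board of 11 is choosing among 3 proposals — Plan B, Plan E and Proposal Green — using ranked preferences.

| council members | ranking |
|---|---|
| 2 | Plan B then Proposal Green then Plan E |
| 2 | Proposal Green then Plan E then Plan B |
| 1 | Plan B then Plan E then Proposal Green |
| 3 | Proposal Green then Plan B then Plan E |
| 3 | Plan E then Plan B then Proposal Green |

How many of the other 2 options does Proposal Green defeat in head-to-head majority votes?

1

Proposal Green against each rival (11 council members):
Proposal Green vs Plan B: Plan B, 6–5.
Proposal Green vs Plan E: 2+2+3 = 7 for Proposal Green, 4 for Plan E — Proposal Green by 7–4.
Proposal Green beats Plan E; loses to Plan B — 1 pairwise win.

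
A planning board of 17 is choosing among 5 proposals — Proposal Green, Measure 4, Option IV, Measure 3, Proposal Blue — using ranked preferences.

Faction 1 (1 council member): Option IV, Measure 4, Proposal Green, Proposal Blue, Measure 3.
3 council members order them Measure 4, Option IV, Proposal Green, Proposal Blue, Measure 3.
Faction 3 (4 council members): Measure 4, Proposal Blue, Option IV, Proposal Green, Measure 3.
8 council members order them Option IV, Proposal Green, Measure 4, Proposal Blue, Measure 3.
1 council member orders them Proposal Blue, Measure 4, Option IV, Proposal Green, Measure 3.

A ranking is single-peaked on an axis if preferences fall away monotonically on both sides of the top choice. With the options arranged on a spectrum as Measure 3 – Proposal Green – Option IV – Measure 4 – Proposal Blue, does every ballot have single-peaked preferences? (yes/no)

Axis positions: Measure 3=1, Proposal Green=2, Option IV=3, Measure 4=4, Proposal Blue=5.
Faction 1 (peak Option IV at position 3): ranking walks positions 3-4-2-5-1, expanding outward from the peak — single-peaked.
Faction 2 (peak Measure 4 at position 4): ranking walks positions 4-3-2-5-1, expanding outward from the peak — single-peaked.
Faction 3 (peak Measure 4 at position 4): ranking walks positions 4-5-3-2-1, expanding outward from the peak — single-peaked.
Faction 4 (peak Option IV at position 3): ranking walks positions 3-2-4-5-1, expanding outward from the peak — single-peaked.
Faction 5 (peak Proposal Blue at position 5): ranking walks positions 5-4-3-2-1, expanding outward from the peak — single-peaked.
Every ranking is single-peaked on this axis.

yes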